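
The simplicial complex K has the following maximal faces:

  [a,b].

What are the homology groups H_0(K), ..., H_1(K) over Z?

Fix the vertex order a < b and write every simplex with vertices in increasing order. Then dim K = 1 and the simplices of K are:

  0-simplices (2): a, b
  1-simplices (1): ab

so the chain groups are C_0 ≅ Z^2, C_1 ≅ Z^1.

Boundary ∂_1: C_1 → C_0 sends each edge [p,q] (with p < q) to q − p. For instance
  ∂ab = b − a.
The resulting 2×1 matrix has rank 1, and its Smith normal form has invariant factors (1).

Now H_k = ker ∂_k / im ∂_{k+1}, so:

  H_0: rank C_0 − rank ∂_1 = 2 − 1 = 1, and the invariant factors of ∂_1 are all 1, so H_0 ≅ Z.
  H_1: rank ker ∂_1 − rank ∂_2 = (1 − 1) − 0 = 0, and there is no ∂_2, so H_1 ≅ 0.

(K is a triangulation of the 1-simplex.)

H_0 ≅ Z,  H_1 = 0.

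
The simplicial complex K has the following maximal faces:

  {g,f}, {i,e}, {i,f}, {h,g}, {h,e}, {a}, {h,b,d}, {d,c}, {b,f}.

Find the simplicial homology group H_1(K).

H_1 ≅ Z^2.

Fix the vertex order a < b < c < d < e < f < g < h < i and write every simplex with vertices in increasing order. Then dim K = 2 and the simplices of K are:

  0-simplices (9): a, b, c, d, e, f, g, h, i
  1-simplices (10): bd, bf, bh, cd, dh, eh, ei, fg, fi, gh
  2-simplices (1): bdh

so the chain groups are C_0 ≅ Z^9, C_1 ≅ Z^10, C_2 ≅ Z^1.

Boundary ∂_1: C_1 → C_0 maps an edge to its endpoints' difference, ∂[p,q] = q − p.
This gives a 9×10 integer matrix of rank 7; reducing to Smith normal form yields diagonal entries (1,1,1,1,1,1,1).

The boundary map ∂_2: C_2 → C_1 maps a triangle to the signed sum of its edges. For instance
  ∂bdh = dh − bh + bd.
The 10×1 boundary matrix has rank 1 and Smith normal form diag(1).

Now H_k = ker ∂_k / im ∂_{k+1}, so:

  H_1: rank ker ∂_1 − rank ∂_2 = (10 − 7) − 1 = 2, and the invariant factors of ∂_2 are all 1, so H_1 ≅ Z^2.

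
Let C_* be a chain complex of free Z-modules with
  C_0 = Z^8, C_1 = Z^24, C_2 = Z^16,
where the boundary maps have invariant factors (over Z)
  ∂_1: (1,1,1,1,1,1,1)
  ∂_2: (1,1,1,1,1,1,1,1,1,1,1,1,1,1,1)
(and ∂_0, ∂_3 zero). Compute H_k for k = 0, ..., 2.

H_0 = Z,  H_1 = Z^2,  H_2 = Z.

H_0: b_0 = 8 − 0 − 7 = 1; torsion from ∂_1 factors > 1: none. So H_0 = Z.
H_1: b_1 = 24 − 7 − 15 = 2; torsion from ∂_2 factors > 1: none. So H_1 = Z^2.
H_2: b_2 = 16 − 15 − 0 = 1; torsion from ∂_3 factors > 1: none. So H_2 = Z.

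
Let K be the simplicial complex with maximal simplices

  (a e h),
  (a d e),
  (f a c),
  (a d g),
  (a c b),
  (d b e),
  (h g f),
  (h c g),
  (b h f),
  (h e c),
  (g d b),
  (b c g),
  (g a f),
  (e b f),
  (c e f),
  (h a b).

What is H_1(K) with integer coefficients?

H_1 = Z^2.

K has 8 vertices, 24 edges, 16 triangles.
rank ∂_1 = 7, rank ∂_2 = 15 ⇒ b_1 = 24 − 7 − 15 = 2; all invariant factors of ∂_2 are 1 so no torsion. So H_1 = Z^2.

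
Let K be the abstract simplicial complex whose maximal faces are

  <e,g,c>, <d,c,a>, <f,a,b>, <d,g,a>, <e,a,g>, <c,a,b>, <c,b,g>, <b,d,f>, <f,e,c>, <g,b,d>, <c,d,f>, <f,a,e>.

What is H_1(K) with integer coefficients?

H_1 ≅ Z/2Z.

Order the vertices as a < b < c < d < e < f < g. Listing each simplex with vertices in this order, K has dimension 2 with simplices:

  0-simplices (7): a, b, c, d, e, f, g
  1-simplices (18): ab, ac, ad, ae, af, ag, bc, bd, bf, bg, cd, ce, cf, cg, df, dg, ef, eg
  2-simplices (12): abc, abf, acd, adg, aef, aeg, bcg, bdf, bdg, cdf, cef, ceg

Hence C_0 ≅ Z^7, C_1 ≅ Z^18, C_2 ≅ Z^12.

∂_1: C_1 → C_0 maps an edge to its endpoints' difference, ∂[p,q] = q − p. For instance
  ∂cg = g − c.
This gives a 7×18 integer matrix of rank 6; reducing to Smith normal form yields diagonal entries (1,1,1,1,1,1).

Boundary ∂_2: C_2 → C_1 sends each 2-simplex [p,q,r] to [q,r] − [p,r] + [p,q]. For instance
  ∂aeg = eg − ag + ae,
  ∂cdf = df − cf + cd.
This gives a 18×12 integer matrix of rank 12; reducing to Smith normal form yields diagonal entries (1,1,1,1,1,1,1,1,1,1,1,2).

From H_k ≅ ker(∂_k) / im(∂_{k+1}) we obtain:

  H_1: rank ker ∂_1 − rank ∂_2 = (18 − 6) − 12 = 0, and ∂_2 has invariant factor 2 > 1, so H_1 = Z/2Z.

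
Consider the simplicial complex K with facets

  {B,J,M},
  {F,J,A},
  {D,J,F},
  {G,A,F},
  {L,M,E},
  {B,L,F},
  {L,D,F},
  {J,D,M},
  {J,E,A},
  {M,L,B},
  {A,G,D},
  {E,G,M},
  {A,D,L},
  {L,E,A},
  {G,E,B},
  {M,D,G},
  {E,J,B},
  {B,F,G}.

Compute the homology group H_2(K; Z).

H_2 ≅ 0.

We work with the vertex ordering A < B < D < E < F < G < J < L < M. The simplices of K, each written with vertices in increasing order, are:

  0-simplices (9): A, B, D, E, F, G, J, L, M
  1-simplices (27): AD, AE, AF, AG, AJ, AL, BE, BF, BG, BJ, BL, BM, DF, DG, DJ, DL, DM, EG, EJ, EL, EM, FG, FJ, FL, GM, JM, LM
  2-simplices (18): ADG, ADL, AEJ, AEL, AFG, AFJ, BEG, BEJ, BFG, BFL, BJM, BLM, DFJ, DFL, DGM, DJM, EGM, ELM

giving chain groups C_0 ≅ Z^9, C_1 ≅ Z^27, C_2 ≅ Z^18.

The boundary map ∂_1: C_1 → C_0 is given by ∂[p,q] = [q] − [p].
The resulting 9×27 matrix has rank 8, and its Smith normal form has invariant factors (1,1,1,1,1,1,1,1).

Boundary ∂_2: C_2 → C_1 sends each 2-simplex [p,q,r] to [q,r] − [p,r] + [p,q]. For instance
  ∂AEJ = EJ − AJ + AE,
  ∂BEG = EG − BG + BE.
This gives a 27×18 integer matrix of rank 18; reducing to Smith normal form yields diagonal entries (1,1,1,1,1,1,1,1,1,1,1,1,1,1,1,1,1,2).

Reading off H_k = ker ∂_k / im ∂_{k+1}:

  H_2: rank ker ∂_2 − rank ∂_3 = (18 − 18) − 0 = 0, and there is no ∂_3, so H_2 = 0.

(K is a triangulation of the Klein bottle.)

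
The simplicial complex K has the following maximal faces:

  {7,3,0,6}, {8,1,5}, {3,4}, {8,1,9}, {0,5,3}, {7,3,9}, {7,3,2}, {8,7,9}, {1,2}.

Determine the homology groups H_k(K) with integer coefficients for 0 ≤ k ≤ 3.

H_0 ≅ Z,  H_1 ≅ Z^2,  H_2 = 0,  H_3 = 0.

We work with the vertex ordering 0 < 1 < 2 < 3 < 4 < 5 < 6 < 7 < 8 < 9. The simplices of K, each written with vertices in increasing order, are:

  0-simplices (10): [0], [1], [2], [3], [4], [5], [6], [7], [8], [9]
  1-simplices (20): [0,3], [0,5], [0,6], [0,7], [1,2], [1,5], [1,8], [1,9], [2,3], [2,7], [3,4], [3,5], [3,6], [3,7], [3,9], [5,8], [6,7], [7,8], [7,9], [8,9]
  2-simplices (10): [0,3,5], [0,3,6], [0,3,7], [0,6,7], [1,5,8], [1,8,9], [2,3,7], [3,6,7], [3,7,9], [7,8,9]
  3-simplices (1): [0,3,6,7]

giving chain groups C_0 ≅ Z^10, C_1 ≅ Z^20, C_2 ≅ Z^10, C_3 ≅ Z^1.

∂_1: C_1 → C_0 is given by ∂[p,q] = [q] − [p]. For instance
  ∂[3,6] = [6] − [3].
The resulting 10×20 matrix has rank 9, and its Smith normal form has invariant factors (1,1,1,1,1,1,1,1,1).

Boundary ∂_2: C_2 → C_1 sends each 2-simplex [p,q,r] to [q,r] − [p,r] + [p,q]. For instance
  ∂[2,3,7] = [3,7] − [2,7] + [2,3],
  ∂[0,3,7] = [3,7] − [0,7] + [0,3].
This gives a 20×10 integer matrix of rank 9; reducing to Smith normal form yields diagonal entries (1,1,1,1,1,1,1,1,1).

∂_3: C_3 → C_2 sends each 3-simplex σ to the alternating sum Σ_i (−1)^i (σ with its i-th vertex removed). For instance
  ∂[0,3,6,7] = [3,6,7] − [0,6,7] + [0,3,7] − [0,3,6].
The 10×1 boundary matrix has rank 1 and Smith normal form diag(1).

Now H_k = ker ∂_k / im ∂_{k+1}, so:

  H_0: rank C_0 − rank ∂_1 = 10 − 9 = 1, and the invariant factors of ∂_1 are all 1, so H_0 = Z.
  H_1: rank ker ∂_1 − rank ∂_2 = (20 − 9) − 9 = 2, and the invariant factors of ∂_2 are all 1, so H_1 = Z^2.
  H_2: rank ker ∂_2 − rank ∂_3 = (10 − 9) − 1 = 0, and the invariant factors of ∂_3 are all 1, so H_2 = 0.
  H_3: rank ker ∂_3 − rank ∂_4 = (1 − 1) − 0 = 0, and there is no ∂_4, so H_3 = 0.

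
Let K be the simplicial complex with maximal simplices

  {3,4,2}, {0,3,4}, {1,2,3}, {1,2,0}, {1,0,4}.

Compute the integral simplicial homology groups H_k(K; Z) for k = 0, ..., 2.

H_0 ≅ Z,  H_1 ≅ Z,  H_2 = 0.

Fix the vertex order 0 < 1 < 2 < 3 < 4 and write every simplex with vertices in increasing order. Then dim K = 2 and the simplices of K are:

  0-simplices (5): [0], [1], [2], [3], [4]
  1-simplices (10): [0,1], [0,2], [0,3], [0,4], [1,2], [1,3], [1,4], [2,3], [2,4], [3,4]
  2-simplices (5): [0,1,2], [0,1,4], [0,3,4], [1,2,3], [2,3,4]

so the chain groups are C_0 ≅ Z^5, C_1 ≅ Z^10, C_2 ≅ Z^5.

∂_1: C_1 → C_0 is given by ∂[p,q] = [q] − [p].
This gives a 5×10 integer matrix of rank 4; reducing to Smith normal form yields diagonal entries (1,1,1,1).

The boundary map ∂_2: C_2 → C_1 maps a triangle to the signed sum of its edges. For instance
  ∂[0,1,2] = [1,2] − [0,2] + [0,1],
  ∂[0,3,4] = [3,4] − [0,4] + [0,3].
The 10×5 boundary matrix has rank 5 and Smith normal form diag(1,1,1,1,1).

Computing H_k = (kernel of ∂_k) / (image of ∂_{k+1}):

  H_0: rank C_0 − rank ∂_1 = 5 − 4 = 1, and the invariant factors of ∂_1 are all 1, so H_0 = Z.
  H_1: rank ker ∂_1 − rank ∂_2 = (10 − 4) − 5 = 1, and the invariant factors of ∂_2 are all 1, so H_1 = Z.
  H_2: rank ker ∂_2 − rank ∂_3 = (5 − 5) − 0 = 0, and there is no ∂_3, so H_2 = 0.

As a check, the Euler characteristic is 5 − 10 + 5 = 0, which agrees with 1 − 1 + 0 = 0.
(K is a triangulation of the Möbius band.)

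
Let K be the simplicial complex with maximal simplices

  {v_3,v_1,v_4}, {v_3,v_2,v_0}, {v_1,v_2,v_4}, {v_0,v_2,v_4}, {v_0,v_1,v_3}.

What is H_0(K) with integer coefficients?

Take the total order v_0 < v_1 < v_2 < v_3 < v_4 on the vertex set. Then K (dimension 2) consists of the simplices:

  0-simplices (5): [v_0], [v_1], [v_2], [v_3], [v_4]
  1-simplices (10): [v_0,v_1], [v_0,v_2], [v_0,v_3], [v_0,v_4], [v_1,v_2], [v_1,v_3], [v_1,v_4], [v_2,v_3], [v_2,v_4], [v_3,v_4]
  2-simplices (5): [v_0,v_1,v_3], [v_0,v_2,v_3], [v_0,v_2,v_4], [v_1,v_2,v_4], [v_1,v_3,v_4]

so the chain groups are C_0 ≅ Z^5, C_1 ≅ Z^10, C_2 ≅ Z^5.

Boundary ∂_1: C_1 → C_0 maps an edge to its endpoints' difference, ∂[p,q] = q − p. For instance
  ∂[v_1,v_3] = [v_3] − [v_1].
The 5×10 boundary matrix has rank 4 and Smith normal form diag(1,1,1,1).

∂_2: C_2 → C_1 sends each 2-simplex [p,q,r] to [q,r] − [p,r] + [p,q]. For instance
  ∂[v_0,v_2,v_4] = [v_2,v_4] − [v_0,v_4] + [v_0,v_2],
  ∂[v_0,v_1,v_3] = [v_1,v_3] − [v_0,v_3] + [v_0,v_1].
The resulting 10×5 matrix has rank 5, and its Smith normal form has invariant factors (1,1,1,1,1).

From H_k ≅ ker(∂_k) / im(∂_{k+1}) we obtain:

  H_0: rank C_0 − rank ∂_1 = 5 − 4 = 1, and the invariant factors of ∂_1 are all 1, so H_0 ≅ Z.

H_0 ≅ Z.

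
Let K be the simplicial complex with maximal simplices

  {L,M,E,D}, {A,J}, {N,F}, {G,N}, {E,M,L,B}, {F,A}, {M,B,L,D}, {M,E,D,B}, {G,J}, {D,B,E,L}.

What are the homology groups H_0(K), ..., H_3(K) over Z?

Fix the vertex order A < B < D < E < F < G < J < L < M < N and write every simplex with vertices in increasing order. Then dim K = 3 and the simplices of K are:

  0-simplices (10): A, B, D, E, F, G, J, L, M, N
  1-simplices (15): AF, AJ, BD, BE, BL, BM, DE, DL, DM, EL, EM, FN, GJ, GN, LM
  2-simplices (10): BDE, BDL, BDM, BEL, BEM, BLM, DEL, DEM, DLM, ELM
  3-simplices (5): BDEL, BDEM, BDLM, BELM, DELM

so the chain groups are C_0 ≅ Z^10, C_1 ≅ Z^15, C_2 ≅ Z^10, C_3 ≅ Z^5.

The boundary map ∂_1: C_1 → C_0 sends each edge [p,q] (with p < q) to q − p. For instance
  ∂LM = M − L.
The 10×15 boundary matrix has rank 8 and Smith normal form diag(1,1,1,1,1,1,1,1).

The boundary map ∂_2: C_2 → C_1 maps a triangle to the signed sum of its edges. For instance
  ∂DEL = EL − DL + DE,
  ∂DEM = EM − DM + DE.
The resulting 15×10 matrix has rank 6, and its Smith normal form has invariant factors (1,1,1,1,1,1).

The boundary map ∂_3: C_3 → C_2 sends each 3-simplex σ to the alternating sum Σ_i (−1)^i (σ with its i-th vertex removed). For instance
  ∂BELM = ELM − BLM + BEM − BEL,
  ∂BDLM = DLM − BLM + BDM − BDL.
The resulting 10×5 matrix has rank 4, and its Smith normal form has invariant factors (1,1,1,1).

Computing H_k = (kernel of ∂_k) / (image of ∂_{k+1}):

  H_0: rank C_0 − rank ∂_1 = 10 − 8 = 2, and the invariant factors of ∂_1 are all 1, so H_0 ≅ Z^2.
  H_1: rank ker ∂_1 − rank ∂_2 = (15 − 8) − 6 = 1, and the invariant factors of ∂_2 are all 1, so H_1 ≅ Z.
  H_2: rank ker ∂_2 − rank ∂_3 = (10 − 6) − 4 = 0, and the invariant factors of ∂_3 are all 1, so H_2 ≅ 0.
  H_3: rank ker ∂_3 − rank ∂_4 = (5 − 4) − 0 = 1, and there is no ∂_4, so H_3 ≅ Z.

As a check, the Euler characteristic is 10 − 15 + 10 − 5 = 0, which agrees with 2 − 1 + 0 − 1 = 0.

H_0 ≅ Z^2,  H_1 ≅ Z,  H_2 = 0,  H_3 ≅ Z.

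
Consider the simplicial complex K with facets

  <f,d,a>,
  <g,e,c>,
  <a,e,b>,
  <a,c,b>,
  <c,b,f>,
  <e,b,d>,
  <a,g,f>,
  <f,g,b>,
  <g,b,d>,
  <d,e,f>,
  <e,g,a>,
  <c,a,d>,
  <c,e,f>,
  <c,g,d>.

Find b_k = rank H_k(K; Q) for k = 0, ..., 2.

b_0 = 1, b_1 = 2, b_2 = 1.

Fix the vertex order a < b < c < d < e < f < g and write every simplex with vertices in increasing order. Then dim K = 2 and the simplices of K are:

  0-simplices (7): a, b, c, d, e, f, g
  1-simplices (21): ab, ac, ad, ae, af, ag, bc, bd, be, bf, bg, cd, ce, cf, cg, de, df, dg, ef, eg, fg
  2-simplices (14): abc, abe, acd, adf, aeg, afg, bcf, bde, bdg, bfg, cdg, cef, ceg, def

so the chain groups are C_0 ≅ Z^7, C_1 ≅ Z^21, C_2 ≅ Z^14.

Boundary ∂_1: C_1 → C_0 sends each edge [p,q] (with p < q) to q − p. For instance
  ∂bc = c − b.
The 7×21 boundary matrix has rank 6 and Smith normal form diag(1,1,1,1,1,1).

∂_2: C_2 → C_1 sends each 2-simplex [p,q,r] to [q,r] − [p,r] + [p,q]. For instance
  ∂cef = ef − cf + ce,
  ∂abe = be − ae + ab.
The 21×14 boundary matrix has rank 13 and Smith normal form diag(1,1,1,1,1,1,1,1,1,1,1,1,1).

Reading off H_k = ker ∂_k / im ∂_{k+1}:

  H_0: rank C_0 − rank ∂_1 = 7 − 6 = 1, and the invariant factors of ∂_1 are all 1, so H_0 = Z.
  H_1: rank ker ∂_1 − rank ∂_2 = (21 − 6) − 13 = 2, and the invariant factors of ∂_2 are all 1, so H_1 = Z^2.
  H_2: rank ker ∂_2 − rank ∂_3 = (14 − 13) − 0 = 1, and there is no ∂_3, so H_2 = Z.

As a check, the Euler characteristic is 7 − 21 + 14 = 0, which agrees with 1 − 2 + 1 = 0.

Hence the Betti numbers are b_0 = 1, b_1 = 2, b_2 = 1.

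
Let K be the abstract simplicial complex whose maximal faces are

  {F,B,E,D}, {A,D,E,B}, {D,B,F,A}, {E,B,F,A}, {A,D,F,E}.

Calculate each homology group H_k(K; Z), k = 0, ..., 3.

H_0 ≅ Z,  H_1 = 0,  H_2 = 0,  H_3 ≅ Z.

Fix the vertex order A < B < D < E < F and write every simplex with vertices in increasing order. Then dim K = 3 and the simplices of K are:

  0-simplices (5): A, B, D, E, F
  1-simplices (10): AB, AD, AE, AF, BD, BE, BF, DE, DF, EF
  2-simplices (10): ABD, ABE, ABF, ADE, ADF, AEF, BDE, BDF, BEF, DEF
  3-simplices (5): ABDE, ABDF, ABEF, ADEF, BDEF

Hence C_0 ≅ Z^5, C_1 ≅ Z^10, C_2 ≅ Z^10, C_3 ≅ Z^5.

Boundary ∂_1: C_1 → C_0 is given by ∂[p,q] = [q] − [p]. For instance
  ∂AB = B − A.
The 5×10 boundary matrix has rank 4 and Smith normal form diag(1,1,1,1).

Boundary ∂_2: C_2 → C_1 sends each 2-simplex [p,q,r] to [q,r] − [p,r] + [p,q]. For instance
  ∂ABD = BD − AD + AB,
  ∂ABF = BF − AF + AB.
The 10×10 boundary matrix has rank 6 and Smith normal form diag(1,1,1,1,1,1).

The boundary map ∂_3: C_3 → C_2 sends each 3-simplex σ to the alternating sum Σ_i (−1)^i (σ with its i-th vertex removed). For instance
  ∂ABDF = BDF − ADF + ABF − ABD,
  ∂ABEF = BEF − AEF + ABF − ABE.
As a 10×5 matrix over Z this has rank 4, with invariant factors (1,1,1,1).

Reading off H_k = ker ∂_k / im ∂_{k+1}:

  H_0: rank C_0 − rank ∂_1 = 5 − 4 = 1, and the invariant factors of ∂_1 are all 1, so H_0 ≅ Z.
  H_1: rank ker ∂_1 − rank ∂_2 = (10 − 4) − 6 = 0, and the invariant factors of ∂_2 are all 1, so H_1 ≅ 0.
  H_2: rank ker ∂_2 − rank ∂_3 = (10 − 6) − 4 = 0, and the invariant factors of ∂_3 are all 1, so H_2 ≅ 0.
  H_3: rank ker ∂_3 − rank ∂_4 = (5 − 4) − 0 = 1, and there is no ∂_4, so H_3 ≅ Z.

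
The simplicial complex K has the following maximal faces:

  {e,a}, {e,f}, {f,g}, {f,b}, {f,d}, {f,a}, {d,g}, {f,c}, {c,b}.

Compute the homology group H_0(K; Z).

Take the total order a < b < c < d < e < f < g on the vertex set. Then K (dimension 1) consists of the simplices:

  0-simplices (7): a, b, c, d, e, f, g
  1-simplices (9): ae, af, bc, bf, cf, df, dg, ef, fg

so the chain groups are C_0 ≅ Z^7, C_1 ≅ Z^9.

The boundary map ∂_1: C_1 → C_0 maps an edge to its endpoints' difference, ∂[p,q] = q − p. For instance
  ∂ae = e − a.
As a 7×9 matrix over Z this has rank 6, with invariant factors (1,1,1,1,1,1).

From H_k ≅ ker(∂_k) / im(∂_{k+1}) we obtain:

  H_0: rank C_0 − rank ∂_1 = 7 − 6 = 1, and the invariant factors of ∂_1 are all 1, so H_0 ≅ Z.

H_0 ≅ Z.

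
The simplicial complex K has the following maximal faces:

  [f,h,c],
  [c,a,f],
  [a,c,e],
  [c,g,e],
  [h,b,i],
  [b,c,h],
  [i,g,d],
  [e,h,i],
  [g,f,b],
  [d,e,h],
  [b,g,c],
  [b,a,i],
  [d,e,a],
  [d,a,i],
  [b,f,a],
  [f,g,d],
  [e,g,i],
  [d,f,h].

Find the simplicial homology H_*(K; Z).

Take the total order a < b < c < d < e < f < g < h < i on the vertex set. Then K (dimension 2) consists of the simplices:

  0-simplices (9): a, b, c, d, e, f, g, h, i
  1-simplices (27): ab, ac, ad, ae, af, ai, bc, bf, bg, bh, bi, ce, cf, cg, ch, de, df, dg, dh, di, eg, eh, ei, fg, fh, gi, hi
  2-simplices (18): abf, abi, ace, acf, ade, adi, bcg, bch, bfg, bhi, ceg, cfh, deh, dfg, dfh, dgi, egi, ehi

so the chain groups are C_0 ≅ Z^9, C_1 ≅ Z^27, C_2 ≅ Z^18.

Boundary ∂_1: C_1 → C_0 maps an edge to its endpoints' difference, ∂[p,q] = q − p. For instance
  ∂ab = b − a.
The resulting 9×27 matrix has rank 8, and its Smith normal form has invariant factors (1,1,1,1,1,1,1,1).

∂_2: C_2 → C_1 acts by ∂[p,q,r] = [q,r] − [p,r] + [p,q]. For instance
  ∂egi = gi − ei + eg,
  ∂abf = bf − af + ab.
As a 27×18 matrix over Z this has rank 18, with invariant factors (1,1,1,1,1,1,1,1,1,1,1,1,1,1,1,1,1,2).

Reading off H_k = ker ∂_k / im ∂_{k+1}:

  H_0: rank C_0 − rank ∂_1 = 9 − 8 = 1, and the invariant factors of ∂_1 are all 1, so H_0 ≅ Z.
  H_1: rank ker ∂_1 − rank ∂_2 = (27 − 8) − 18 = 1, and ∂_2 has invariant factor 2 > 1, so H_1 ≅ Z ⊕ Z/2Z.
  H_2: rank ker ∂_2 − rank ∂_3 = (18 − 18) − 0 = 0, and there is no ∂_3, so H_2 ≅ 0.

H_0 = Z,  H_1 = Z ⊕ Z/2Z,  H_2 = 0.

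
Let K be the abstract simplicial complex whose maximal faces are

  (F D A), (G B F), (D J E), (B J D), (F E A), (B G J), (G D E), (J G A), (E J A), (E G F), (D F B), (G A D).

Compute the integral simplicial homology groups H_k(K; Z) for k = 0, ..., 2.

H_0 ≅ Z,  H_1 ≅ Z/2,  H_2 = 0.

Fix the vertex order A < B < D < E < F < G < J and write every simplex with vertices in increasing order. Then dim K = 2 and the simplices of K are:

  0-simplices (7): A, B, D, E, F, G, J
  1-simplices (18): AD, AE, AF, AG, AJ, BD, BF, BG, BJ, DE, DF, DG, DJ, EF, EG, EJ, FG, GJ
  2-simplices (12): ADF, ADG, AEF, AEJ, AGJ, BDF, BDJ, BFG, BGJ, DEG, DEJ, EFG

Hence C_0 ≅ Z^7, C_1 ≅ Z^18, C_2 ≅ Z^12.

Boundary ∂_1: C_1 → C_0 maps an edge to its endpoints' difference, ∂[p,q] = q − p.
The resulting 7×18 matrix has rank 6, and its Smith normal form has invariant factors (1,1,1,1,1,1).

Boundary ∂_2: C_2 → C_1 maps a triangle to the signed sum of its edges. For instance
  ∂DEG = EG − DG + DE,
  ∂AGJ = GJ − AJ + AG.
The 18×12 boundary matrix has rank 12 and Smith normal form diag(1,1,1,1,1,1,1,1,1,1,1,2).

Computing H_k = (kernel of ∂_k) / (image of ∂_{k+1}):

  H_0: rank C_0 − rank ∂_1 = 7 − 6 = 1, and the invariant factors of ∂_1 are all 1, so H_0 ≅ Z.
  H_1: rank ker ∂_1 − rank ∂_2 = (18 − 6) − 12 = 0, and ∂_2 has invariant factor 2 > 1, so H_1 ≅ Z/2.
  H_2: rank ker ∂_2 − rank ∂_3 = (12 − 12) − 0 = 0, and there is no ∂_3, so H_2 ≅ 0.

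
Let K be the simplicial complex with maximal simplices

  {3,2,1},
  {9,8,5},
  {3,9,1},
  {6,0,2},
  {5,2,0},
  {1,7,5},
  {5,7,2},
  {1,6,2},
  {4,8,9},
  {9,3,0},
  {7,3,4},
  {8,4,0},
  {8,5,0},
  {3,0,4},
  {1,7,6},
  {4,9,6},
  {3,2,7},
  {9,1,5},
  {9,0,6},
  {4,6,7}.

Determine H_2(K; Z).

Take the total order 0 < 1 < 2 < 3 < 4 < 5 < 6 < 7 < 8 < 9 on the vertex set. Then K (dimension 2) consists of the simplices:

  0-simplices (10): [0], [1], [2], [3], [4], [5], [6], [7], [8], [9]
  1-simplices (30): (30 of them)
  2-simplices (20): (20 of them)

so the chain groups are C_0 ≅ Z^10, C_1 ≅ Z^30, C_2 ≅ Z^20.

The boundary map ∂_1: C_1 → C_0 sends each edge [p,q] (with p < q) to q − p.
As a 10×30 matrix over Z this has rank 9, with invariant factors (1,1,1,1,1,1,1,1,1).

The boundary map ∂_2: C_2 → C_1 sends each 2-simplex [p,q,r] to [q,r] − [p,r] + [p,q]. For instance
  ∂[4,8,9] = [8,9] − [4,9] + [4,8],
  ∂[1,6,7] = [6,7] − [1,7] + [1,6].
The 30×20 boundary matrix has rank 20 and Smith normal form diag(1,1,1,1,1,1,1,1,1,1,1,1,1,1,1,1,1,1,1,2).

From H_k ≅ ker(∂_k) / im(∂_{k+1}) we obtain:

  H_2: rank ker ∂_2 − rank ∂_3 = (20 − 20) − 0 = 0, and there is no ∂_3, so H_2 ≅ 0.

(K is a triangulation of the Klein bottle.)

H_2 ≅ 0.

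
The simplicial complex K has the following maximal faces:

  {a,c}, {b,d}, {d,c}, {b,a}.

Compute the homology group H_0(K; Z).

Order the vertices as a < b < c < d. Listing each simplex with vertices in this order, K has dimension 1 with simplices:

  0-simplices (4): a, b, c, d
  1-simplices (4): ab, ac, bd, cd

so the chain groups are C_0 ≅ Z^4, C_1 ≅ Z^4.

The boundary map ∂_1: C_1 → C_0 maps an edge to its endpoints' difference, ∂[p,q] = q − p.
The resulting 4×4 matrix has rank 3, and its Smith normal form has invariant factors (1,1,1).

Reading off H_k = ker ∂_k / im ∂_{k+1}:

  H_0: rank C_0 − rank ∂_1 = 4 − 3 = 1, and the invariant factors of ∂_1 are all 1, so H_0 ≅ Z.

(K is a triangulation of the circle S^1.)

H_0 ≅ Z.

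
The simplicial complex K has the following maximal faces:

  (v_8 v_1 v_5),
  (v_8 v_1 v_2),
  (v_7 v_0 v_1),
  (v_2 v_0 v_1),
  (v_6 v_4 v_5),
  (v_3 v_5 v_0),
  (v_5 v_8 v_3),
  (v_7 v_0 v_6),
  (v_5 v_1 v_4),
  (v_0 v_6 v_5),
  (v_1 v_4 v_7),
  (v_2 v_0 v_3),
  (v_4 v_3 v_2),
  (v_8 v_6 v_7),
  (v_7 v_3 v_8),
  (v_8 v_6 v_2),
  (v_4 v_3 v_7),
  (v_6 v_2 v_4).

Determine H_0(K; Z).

H_0 = Z.

Order the vertices as v_0 < v_1 < v_2 < v_3 < v_4 < v_5 < v_6 < v_7 < v_8. Listing each simplex with vertices in this order, K has dimension 2 with simplices:

  0-simplices (9): [v_0], [v_1], [v_2], [v_3], [v_4], [v_5], [v_6], [v_7], [v_8]
  1-simplices (27): (27 of them)
  2-simplices (18): (18 of them)

giving chain groups C_0 ≅ Z^9, C_1 ≅ Z^27, C_2 ≅ Z^18.

∂_1: C_1 → C_0 maps an edge to its endpoints' difference, ∂[p,q] = q − p. For instance
  ∂[v_7,v_8] = [v_8] − [v_7].
As a 9×27 matrix over Z this has rank 8, with invariant factors (1,1,1,1,1,1,1,1).

∂_2: C_2 → C_1 maps a triangle to the signed sum of its edges. For instance
  ∂[v_4,v_5,v_6] = [v_5,v_6] − [v_4,v_6] + [v_4,v_5],
  ∂[v_1,v_4,v_7] = [v_4,v_7] − [v_1,v_7] + [v_1,v_4].
As a 27×18 matrix over Z this has rank 17, with invariant factors (1,1,1,1,1,1,1,1,1,1,1,1,1,1,1,1,1).

From H_k ≅ ker(∂_k) / im(∂_{k+1}) we obtain:

  H_0: rank C_0 − rank ∂_1 = 9 − 8 = 1, and the invariant factors of ∂_1 are all 1, so H_0 ≅ Z.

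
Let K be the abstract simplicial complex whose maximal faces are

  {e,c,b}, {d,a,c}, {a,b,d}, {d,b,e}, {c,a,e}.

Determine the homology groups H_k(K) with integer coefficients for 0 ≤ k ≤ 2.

H_0 = Z,  H_1 = Z,  H_2 = 0.

Take the total order a < b < c < d < e on the vertex set. Then K (dimension 2) consists of the simplices:

  0-simplices (5): a, b, c, d, e
  1-simplices (10): ab, ac, ad, ae, bc, bd, be, cd, ce, de
  2-simplices (5): abd, acd, ace, bce, bde

so the chain groups are C_0 ≅ Z^5, C_1 ≅ Z^10, C_2 ≅ Z^5.

Boundary ∂_1: C_1 → C_0 sends each edge [p,q] (with p < q) to q − p.
The resulting 5×10 matrix has rank 4, and its Smith normal form has invariant factors (1,1,1,1).

∂_2: C_2 → C_1 acts by ∂[p,q,r] = [q,r] − [p,r] + [p,q]. For instance
  ∂acd = cd − ad + ac,
  ∂abd = bd − ad + ab.
This gives a 10×5 integer matrix of rank 5; reducing to Smith normal form yields diagonal entries (1,1,1,1,1).

From H_k ≅ ker(∂_k) / im(∂_{k+1}) we obtain:

  H_0: rank C_0 − rank ∂_1 = 5 − 4 = 1, and the invariant factors of ∂_1 are all 1, so H_0 = Z.
  H_1: rank ker ∂_1 − rank ∂_2 = (10 − 4) − 5 = 1, and the invariant factors of ∂_2 are all 1, so H_1 = Z.
  H_2: rank ker ∂_2 − rank ∂_3 = (5 − 5) − 0 = 0, and there is no ∂_3, so H_2 = 0.

As a check, the Euler characteristic is 5 − 10 + 5 = 0, which agrees with 1 − 1 + 0 = 0.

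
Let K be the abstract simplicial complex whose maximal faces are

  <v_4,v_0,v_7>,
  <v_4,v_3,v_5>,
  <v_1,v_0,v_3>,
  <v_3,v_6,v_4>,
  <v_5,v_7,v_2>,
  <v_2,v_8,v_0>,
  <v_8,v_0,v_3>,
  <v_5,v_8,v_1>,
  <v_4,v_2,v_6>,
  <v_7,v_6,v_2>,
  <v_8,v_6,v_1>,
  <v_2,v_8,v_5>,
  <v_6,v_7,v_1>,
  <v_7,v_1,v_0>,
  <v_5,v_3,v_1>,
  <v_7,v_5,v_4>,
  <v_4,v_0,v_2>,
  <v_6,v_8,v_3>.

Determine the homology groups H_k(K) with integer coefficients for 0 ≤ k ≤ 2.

H_0 ≅ Z,  H_1 ≅ Z ⊕ Z_2,  H_2 = 0.

Fix the vertex order v_0 < v_1 < v_2 < v_3 < v_4 < v_5 < v_6 < v_7 < v_8 and write every simplex with vertices in increasing order. Then dim K = 2 and the simplices of K are:

  0-simplices (9): [v_0], [v_1], [v_2], [v_3], [v_4], [v_5], [v_6], [v_7], [v_8]
  1-simplices (27): (27 of them)
  2-simplices (18): (18 of them)

so the chain groups are C_0 ≅ Z^9, C_1 ≅ Z^27, C_2 ≅ Z^18.

Boundary ∂_1: C_1 → C_0 sends each edge [p,q] (with p < q) to q − p. For instance
  ∂[v_1,v_8] = [v_8] − [v_1].
This gives a 9×27 integer matrix of rank 8; reducing to Smith normal form yields diagonal entries (1,1,1,1,1,1,1,1).

Boundary ∂_2: C_2 → C_1 maps a triangle to the signed sum of its edges. For instance
  ∂[v_0,v_2,v_4] = [v_2,v_4] − [v_0,v_4] + [v_0,v_2],
  ∂[v_3,v_6,v_8] = [v_6,v_8] − [v_3,v_8] + [v_3,v_6].
As a 27×18 matrix over Z this has rank 18, with invariant factors (1,1,1,1,1,1,1,1,1,1,1,1,1,1,1,1,1,2).

Now H_k = ker ∂_k / im ∂_{k+1}, so:

  H_0: rank C_0 − rank ∂_1 = 9 − 8 = 1, and the invariant factors of ∂_1 are all 1, so H_0 ≅ Z.
  H_1: rank ker ∂_1 − rank ∂_2 = (27 − 8) − 18 = 1, and ∂_2 has invariant factor 2 > 1, so H_1 ≅ Z ⊕ Z_2.
  H_2: rank ker ∂_2 − rank ∂_3 = (18 − 18) − 0 = 0, and there is no ∂_3, so H_2 ≅ 0.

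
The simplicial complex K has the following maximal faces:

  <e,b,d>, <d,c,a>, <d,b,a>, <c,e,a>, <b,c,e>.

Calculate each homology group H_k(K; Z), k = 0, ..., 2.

We work with the vertex ordering a < b < c < d < e. The simplices of K, each written with vertices in increasing order, are:

  0-simplices (5): a, b, c, d, e
  1-simplices (10): ab, ac, ad, ae, bc, bd, be, cd, ce, de
  2-simplices (5): abd, acd, ace, bce, bde

Hence C_0 ≅ Z^5, C_1 ≅ Z^10, C_2 ≅ Z^5.

Boundary ∂_1: C_1 → C_0 sends each edge [p,q] (with p < q) to q − p.
This gives a 5×10 integer matrix of rank 4; reducing to Smith normal form yields diagonal entries (1,1,1,1).

Boundary ∂_2: C_2 → C_1 maps a triangle to the signed sum of its edges. For instance
  ∂ace = ce − ae + ac,
  ∂acd = cd − ad + ac.
The 10×5 boundary matrix has rank 5 and Smith normal form diag(1,1,1,1,1).

Now H_k = ker ∂_k / im ∂_{k+1}, so:

  H_0: rank C_0 − rank ∂_1 = 5 − 4 = 1, and the invariant factors of ∂_1 are all 1, so H_0 = Z.
  H_1: rank ker ∂_1 − rank ∂_2 = (10 − 4) − 5 = 1, and the invariant factors of ∂_2 are all 1, so H_1 = Z.
  H_2: rank ker ∂_2 − rank ∂_3 = (5 − 5) − 0 = 0, and there is no ∂_3, so H_2 = 0.

(K is a triangulation of the Möbius band.)

H_0 ≅ Z,  H_1 ≅ Z,  H_2 = 0.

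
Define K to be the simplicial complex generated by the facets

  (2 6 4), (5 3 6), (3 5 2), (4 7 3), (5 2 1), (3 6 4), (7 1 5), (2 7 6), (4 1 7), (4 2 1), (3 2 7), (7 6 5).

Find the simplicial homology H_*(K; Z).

H_0 ≅ Z,  H_1 ≅ Z/2Z,  H_2 = 0.

Order the vertices as 1 < 2 < 3 < 4 < 5 < 6 < 7. Listing each simplex with vertices in this order, K has dimension 2 with simplices:

  0-simplices (7): [1], [2], [3], [4], [5], [6], [7]
  1-simplices (18): [1,2], [1,4], [1,5], [1,7], [2,3], [2,4], [2,5], [2,6], [2,7], [3,4], [3,5], [3,6], [3,7], [4,6], [4,7], [5,6], [5,7], [6,7]
  2-simplices (12): [1,2,4], [1,2,5], [1,4,7], [1,5,7], [2,3,5], [2,3,7], [2,4,6], [2,6,7], [3,4,6], [3,4,7], [3,5,6], [5,6,7]

Hence C_0 ≅ Z^7, C_1 ≅ Z^18, C_2 ≅ Z^12.

∂_1: C_1 → C_0 is given by ∂[p,q] = [q] − [p].
As a 7×18 matrix over Z this has rank 6, with invariant factors (1,1,1,1,1,1).

Boundary ∂_2: C_2 → C_1 acts by ∂[p,q,r] = [q,r] − [p,r] + [p,q]. For instance
  ∂[1,4,7] = [4,7] − [1,7] + [1,4],
  ∂[2,3,7] = [3,7] − [2,7] + [2,3].
This gives a 18×12 integer matrix of rank 12; reducing to Smith normal form yields diagonal entries (1,1,1,1,1,1,1,1,1,1,1,2).

From H_k ≅ ker(∂_k) / im(∂_{k+1}) we obtain:

  H_0: rank C_0 − rank ∂_1 = 7 − 6 = 1, and the invariant factors of ∂_1 are all 1, so H_0 ≅ Z.
  H_1: rank ker ∂_1 − rank ∂_2 = (18 − 6) − 12 = 0, and ∂_2 has invariant factor 2 > 1, so H_1 ≅ Z/2Z.
  H_2: rank ker ∂_2 − rank ∂_3 = (12 − 12) − 0 = 0, and there is no ∂_3, so H_2 ≅ 0.

(K is a triangulation of the real projective plane RP^2.)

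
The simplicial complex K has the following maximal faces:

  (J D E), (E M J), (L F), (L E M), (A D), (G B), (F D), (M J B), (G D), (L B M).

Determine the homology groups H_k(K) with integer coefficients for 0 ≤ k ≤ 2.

H_0 ≅ Z,  H_1 ≅ Z^2,  H_2 = 0.

Fix the vertex order A < B < D < E < F < G < J < L < M and write every simplex with vertices in increasing order. Then dim K = 2 and the simplices of K are:

  0-simplices (9): A, B, D, E, F, G, J, L, M
  1-simplices (15): AD, BG, BJ, BL, BM, DE, DF, DG, DJ, EJ, EL, EM, FL, JM, LM
  2-simplices (5): BJM, BLM, DEJ, EJM, ELM

Hence C_0 ≅ Z^9, C_1 ≅ Z^15, C_2 ≅ Z^5.

Boundary ∂_1: C_1 → C_0 is given by ∂[p,q] = [q] − [p]. For instance
  ∂DF = F − D.
As a 9×15 matrix over Z this has rank 8, with invariant factors (1,1,1,1,1,1,1,1).

Boundary ∂_2: C_2 → C_1 maps a triangle to the signed sum of its edges. For instance
  ∂BJM = JM − BM + BJ,
  ∂BLM = LM − BM + BL.
This gives a 15×5 integer matrix of rank 5; reducing to Smith normal form yields diagonal entries (1,1,1,1,1).

Now H_k = ker ∂_k / im ∂_{k+1}, so:

  H_0: rank C_0 − rank ∂_1 = 9 − 8 = 1, and the invariant factors of ∂_1 are all 1, so H_0 ≅ Z.
  H_1: rank ker ∂_1 − rank ∂_2 = (15 − 8) − 5 = 2, and the invariant factors of ∂_2 are all 1, so H_1 ≅ Z^2.
  H_2: rank ker ∂_2 − rank ∂_3 = (5 − 5) − 0 = 0, and there is no ∂_3, so H_2 ≅ 0.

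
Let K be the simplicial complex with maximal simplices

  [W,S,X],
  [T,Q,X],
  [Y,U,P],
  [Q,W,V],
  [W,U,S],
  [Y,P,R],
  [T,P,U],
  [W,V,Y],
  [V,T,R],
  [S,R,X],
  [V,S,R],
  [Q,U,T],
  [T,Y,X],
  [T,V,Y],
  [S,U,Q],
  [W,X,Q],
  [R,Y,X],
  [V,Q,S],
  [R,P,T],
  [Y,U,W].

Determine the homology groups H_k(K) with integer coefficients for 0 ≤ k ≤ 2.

Fix the vertex order P < Q < R < S < T < U < V < W < X < Y and write every simplex with vertices in increasing order. Then dim K = 2 and the simplices of K are:

  0-simplices (10): P, Q, R, S, T, U, V, W, X, Y
  1-simplices (30): PR, PT, PU, PY, QS, QT, QU, QV, QW, QX, RS, RT, RV, RX, RY, SU, SV, SW, SX, TU, TV, TX, TY, UW, UY, VW, VY, WX, WY, XY
  2-simplices (20): PRT, PRY, PTU, PUY, QSU, QSV, QTU, QTX, QVW, QWX, RSV, RSX, RTV, RXY, SUW, SWX, TVY, TXY, UWY, VWY

Hence C_0 ≅ Z^10, C_1 ≅ Z^30, C_2 ≅ Z^20.

The boundary map ∂_1: C_1 → C_0 sends each edge [p,q] (with p < q) to q − p. For instance
  ∂RX = X − R.
The resulting 10×30 matrix has rank 9, and its Smith normal form has invariant factors (1,1,1,1,1,1,1,1,1).

∂_2: C_2 → C_1 sends each 2-simplex [p,q,r] to [q,r] − [p,r] + [p,q]. For instance
  ∂RXY = XY − RY + RX,
  ∂RSV = SV − RV + RS.
The resulting 30×20 matrix has rank 20, and its Smith normal form has invariant factors (1,1,1,1,1,1,1,1,1,1,1,1,1,1,1,1,1,1,1,2).

Reading off H_k = ker ∂_k / im ∂_{k+1}:

  H_0: rank C_0 − rank ∂_1 = 10 − 9 = 1, and the invariant factors of ∂_1 are all 1, so H_0 ≅ Z.
  H_1: rank ker ∂_1 − rank ∂_2 = (30 − 9) − 20 = 1, and ∂_2 has invariant factor 2 > 1, so H_1 ≅ Z ⊕ Z_2.
  H_2: rank ker ∂_2 − rank ∂_3 = (20 − 20) − 0 = 0, and there is no ∂_3, so H_2 ≅ 0.

H_0 ≅ Z,  H_1 ≅ Z ⊕ Z_2,  H_2 = 0.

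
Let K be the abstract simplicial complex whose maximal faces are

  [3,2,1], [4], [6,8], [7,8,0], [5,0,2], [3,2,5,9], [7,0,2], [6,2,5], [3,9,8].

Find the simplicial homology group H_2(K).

We work with the vertex ordering 0 < 1 < 2 < 3 < 4 < 5 < 6 < 7 < 8 < 9. The simplices of K, each written with vertices in increasing order, are:

  0-simplices (10): [0], [1], [2], [3], [4], [5], [6], [7], [8], [9]
  1-simplices (19): [0,2], [0,5], [0,7], [0,8], [1,2], [1,3], [2,3], [2,5], [2,6], [2,7], [2,9], [3,5], [3,8], [3,9], [5,6], [5,9], [6,8], [7,8], [8,9]
  2-simplices (10): [0,2,5], [0,2,7], [0,7,8], [1,2,3], [2,3,5], [2,3,9], [2,5,6], [2,5,9], [3,5,9], [3,8,9]
  3-simplices (1): [2,3,5,9]

so the chain groups are C_0 ≅ Z^10, C_1 ≅ Z^19, C_2 ≅ Z^10, C_3 ≅ Z^1.

∂_1: C_1 → C_0 maps an edge to its endpoints' difference, ∂[p,q] = q − p.
The 10×19 boundary matrix has rank 8 and Smith normal form diag(1,1,1,1,1,1,1,1).

The boundary map ∂_2: C_2 → C_1 maps a triangle to the signed sum of its edges. For instance
  ∂[1,2,3] = [2,3] − [1,3] + [1,2],
  ∂[0,2,7] = [2,7] − [0,7] + [0,2].
The 19×10 boundary matrix has rank 9 and Smith normal form diag(1,1,1,1,1,1,1,1,1).

∂_3: C_3 → C_2 sends each 3-simplex σ to the alternating sum Σ_i (−1)^i (σ with its i-th vertex removed). For instance
  ∂[2,3,5,9] = [3,5,9] − [2,5,9] + [2,3,9] − [2,3,5].
This gives a 10×1 integer matrix of rank 1; reducing to Smith normal form yields diagonal entries (1).

Computing H_k = (kernel of ∂_k) / (image of ∂_{k+1}):

  H_2: rank ker ∂_2 − rank ∂_3 = (10 − 9) − 1 = 0, and the invariant factors of ∂_3 are all 1, so H_2 = 0.

H_2 = 0.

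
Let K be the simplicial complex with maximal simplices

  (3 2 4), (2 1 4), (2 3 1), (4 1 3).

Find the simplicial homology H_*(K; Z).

H_0 = Z,  H_1 = 0,  H_2 = Z.

K has 4 vertices, 6 edges, 4 triangles.
rank ∂_0 = 0, rank ∂_1 = 3 ⇒ b_0 = 4 − 0 − 3 = 1; all invariant factors of ∂_1 are 1 so no torsion. So H_0 = Z.
rank ∂_1 = 3, rank ∂_2 = 3 ⇒ b_1 = 6 − 3 − 3 = 0; all invariant factors of ∂_2 are 1 so no torsion. So H_1 = 0.
rank ∂_2 = 3, rank ∂_3 = 0 ⇒ b_2 = 4 − 3 − 0 = 1. So H_2 = Z.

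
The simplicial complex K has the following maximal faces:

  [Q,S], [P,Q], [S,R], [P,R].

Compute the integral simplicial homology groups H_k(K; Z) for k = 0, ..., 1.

H_0 = Z,  H_1 = Z.

Fix the vertex order P < Q < R < S and write every simplex with vertices in increasing order. Then dim K = 1 and the simplices of K are:

  0-simplices (4): P, Q, R, S
  1-simplices (4): PQ, PR, QS, RS

Hence C_0 ≅ Z^4, C_1 ≅ Z^4.

Boundary ∂_1: C_1 → C_0 maps an edge to its endpoints' difference, ∂[p,q] = q − p. For instance
  ∂PR = R − P.
This gives a 4×4 integer matrix of rank 3; reducing to Smith normal form yields diagonal entries (1,1,1).

Now H_k = ker ∂_k / im ∂_{k+1}, so:

  H_0: rank C_0 − rank ∂_1 = 4 − 3 = 1, and the invariant factors of ∂_1 are all 1, so H_0 ≅ Z.
  H_1: rank ker ∂_1 − rank ∂_2 = (4 − 3) − 0 = 1, and there is no ∂_2, so H_1 ≅ Z.

As a check, the Euler characteristic is 4 − 4 = 0, which agrees with 1 − 1 = 0.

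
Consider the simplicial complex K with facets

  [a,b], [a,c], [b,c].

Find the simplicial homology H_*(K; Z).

H_0 = Z,  H_1 = Z.

Take the total order a < b < c on the vertex set. Then K (dimension 1) consists of the simplices:

  0-simplices (3): a, b, c
  1-simplices (3): ab, ac, bc

Hence C_0 ≅ Z^3, C_1 ≅ Z^3.

Boundary ∂_1: C_1 → C_0 sends each edge [p,q] (with p < q) to q − p. For instance
  ∂bc = c − b.
This gives a 3×3 integer matrix of rank 2; reducing to Smith normal form yields diagonal entries (1,1).

Now H_k = ker ∂_k / im ∂_{k+1}, so:

  H_0: rank C_0 − rank ∂_1 = 3 − 2 = 1, and the invariant factors of ∂_1 are all 1, so H_0 = Z.
  H_1: rank ker ∂_1 − rank ∂_2 = (3 − 2) − 0 = 1, and there is no ∂_2, so H_1 = Z.

As a check, the Euler characteristic is 3 − 3 = 0, which agrees with 1 − 1 = 0.
(K is a triangulation of the circle S^1.)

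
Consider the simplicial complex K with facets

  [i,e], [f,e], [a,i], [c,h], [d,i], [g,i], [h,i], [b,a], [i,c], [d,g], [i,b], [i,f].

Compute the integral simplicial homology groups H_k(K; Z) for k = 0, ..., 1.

We work with the vertex ordering a < b < c < d < e < f < g < h < i. The simplices of K, each written with vertices in increasing order, are:

  0-simplices (9): a, b, c, d, e, f, g, h, i
  1-simplices (12): ab, ai, bi, ch, ci, dg, di, ef, ei, fi, gi, hi

giving chain groups C_0 ≅ Z^9, C_1 ≅ Z^12.

The boundary map ∂_1: C_1 → C_0 sends each edge [p,q] (with p < q) to q − p. For instance
  ∂ci = i − c.
The 9×12 boundary matrix has rank 8 and Smith normal form diag(1,1,1,1,1,1,1,1).

Now H_k = ker ∂_k / im ∂_{k+1}, so:

  H_0: rank C_0 − rank ∂_1 = 9 − 8 = 1, and the invariant factors of ∂_1 are all 1, so H_0 ≅ Z.
  H_1: rank ker ∂_1 − rank ∂_2 = (12 − 8) − 0 = 4, and there is no ∂_2, so H_1 ≅ Z^4.

(K is a triangulation of a wedge of 4 circles.)

H_0 ≅ Z,  H_1 ≅ Z^4.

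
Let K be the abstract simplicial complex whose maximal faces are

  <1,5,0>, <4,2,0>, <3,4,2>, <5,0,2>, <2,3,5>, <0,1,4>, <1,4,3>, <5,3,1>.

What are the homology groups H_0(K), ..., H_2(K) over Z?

Order the vertices as 0 < 1 < 2 < 3 < 4 < 5. Listing each simplex with vertices in this order, K has dimension 2 with simplices:

  0-simplices (6): [0], [1], [2], [3], [4], [5]
  1-simplices (12): [0,1], [0,2], [0,4], [0,5], [1,3], [1,4], [1,5], [2,3], [2,4], [2,5], [3,4], [3,5]
  2-simplices (8): [0,1,4], [0,1,5], [0,2,4], [0,2,5], [1,3,4], [1,3,5], [2,3,4], [2,3,5]

giving chain groups C_0 ≅ Z^6, C_1 ≅ Z^12, C_2 ≅ Z^8.

Boundary ∂_1: C_1 → C_0 maps an edge to its endpoints' difference, ∂[p,q] = q − p. For instance
  ∂[3,5] = [5] − [3].
As a 6×12 matrix over Z this has rank 5, with invariant factors (1,1,1,1,1).

∂_2: C_2 → C_1 sends each 2-simplex [p,q,r] to [q,r] − [p,r] + [p,q]. For instance
  ∂[1,3,5] = [3,5] − [1,5] + [1,3],
  ∂[0,2,4] = [2,4] − [0,4] + [0,2].
The 12×8 boundary matrix has rank 7 and Smith normal form diag(1,1,1,1,1,1,1).

Now H_k = ker ∂_k / im ∂_{k+1}, so:

  H_0: rank C_0 − rank ∂_1 = 6 − 5 = 1, and the invariant factors of ∂_1 are all 1, so H_0 ≅ Z.
  H_1: rank ker ∂_1 − rank ∂_2 = (12 − 5) − 7 = 0, and the invariant factors of ∂_2 are all 1, so H_1 ≅ 0.
  H_2: rank ker ∂_2 − rank ∂_3 = (8 − 7) − 0 = 1, and there is no ∂_3, so H_2 ≅ Z.

(K is a triangulation of the 2-sphere S^2.)

H_0 ≅ Z,  H_1 = 0,  H_2 ≅ Z.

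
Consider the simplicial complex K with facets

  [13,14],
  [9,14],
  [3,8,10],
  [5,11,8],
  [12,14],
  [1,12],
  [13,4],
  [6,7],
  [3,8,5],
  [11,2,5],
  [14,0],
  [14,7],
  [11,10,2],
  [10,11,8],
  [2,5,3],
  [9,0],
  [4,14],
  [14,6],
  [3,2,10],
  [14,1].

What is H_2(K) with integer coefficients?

Take the total order 0 < 1 < 2 < 3 < 4 < 5 < 6 < 7 < 8 < 9 < 10 < 11 < 12 < 13 < 14 on the vertex set. Then K (dimension 2) consists of the simplices:

  0-simplices (15): [0], [1], [2], [3], [4], [5], [6], [7], [8], [9], [10], [11], [12], [13], [14]
  1-simplices (24): (24 of them)
  2-simplices (8): [2,3,5], [2,3,10], [2,5,11], [2,10,11], [3,5,8], [3,8,10], [5,8,11], [8,10,11]

giving chain groups C_0 ≅ Z^15, C_1 ≅ Z^24, C_2 ≅ Z^8.

Boundary ∂_1: C_1 → C_0 is given by ∂[p,q] = [q] − [p]. For instance
  ∂[13,14] = [14] − [13].
As a 15×24 matrix over Z this has rank 13, with invariant factors (1,1,1,1,1,1,1,1,1,1,1,1,1).

∂_2: C_2 → C_1 sends each 2-simplex [p,q,r] to [q,r] − [p,r] + [p,q]. For instance
  ∂[2,5,11] = [5,11] − [2,11] + [2,5],
  ∂[3,5,8] = [5,8] − [3,8] + [3,5].
The 24×8 boundary matrix has rank 7 and Smith normal form diag(1,1,1,1,1,1,1).

Now H_k = ker ∂_k / im ∂_{k+1}, so:

  H_2: rank ker ∂_2 − rank ∂_3 = (8 − 7) − 0 = 1, and there is no ∂_3, so H_2 = Z.

H_2 = Z.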